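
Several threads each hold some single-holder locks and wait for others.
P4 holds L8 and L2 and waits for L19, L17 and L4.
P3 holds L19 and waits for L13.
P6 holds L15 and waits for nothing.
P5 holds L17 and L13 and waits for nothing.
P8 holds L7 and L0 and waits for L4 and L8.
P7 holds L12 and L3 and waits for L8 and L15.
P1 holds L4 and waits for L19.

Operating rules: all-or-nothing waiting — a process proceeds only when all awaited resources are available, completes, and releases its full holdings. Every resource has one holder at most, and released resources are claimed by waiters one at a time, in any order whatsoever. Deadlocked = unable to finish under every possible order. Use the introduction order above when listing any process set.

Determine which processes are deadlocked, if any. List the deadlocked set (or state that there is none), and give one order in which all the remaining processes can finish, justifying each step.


The deadlocked set is empty.
Key observation: the wait graph is acyclic; completion cascades from the unblocked processes through everyone else.
The rest can finish in the order P6, P5, P3, P1, P4, P8, P7.
Verifying each step:
  P6 waits on nothing -> runs at once and releases L15
  P5 waits on nothing -> runs at once and releases L17 and L13
  P3 waits on L13 — all released -> runs and releases L19
  P1 waits on L19 — all released -> runs and releases L4
  P4 waits on L19, L17 and L4 — all released -> runs and releases L8 and L2
  P8 waits on L4 and L8 — all released -> runs and releases L7 and L0
  P7 waits on L8 and L15 — all released -> runs and releases L12 and L3


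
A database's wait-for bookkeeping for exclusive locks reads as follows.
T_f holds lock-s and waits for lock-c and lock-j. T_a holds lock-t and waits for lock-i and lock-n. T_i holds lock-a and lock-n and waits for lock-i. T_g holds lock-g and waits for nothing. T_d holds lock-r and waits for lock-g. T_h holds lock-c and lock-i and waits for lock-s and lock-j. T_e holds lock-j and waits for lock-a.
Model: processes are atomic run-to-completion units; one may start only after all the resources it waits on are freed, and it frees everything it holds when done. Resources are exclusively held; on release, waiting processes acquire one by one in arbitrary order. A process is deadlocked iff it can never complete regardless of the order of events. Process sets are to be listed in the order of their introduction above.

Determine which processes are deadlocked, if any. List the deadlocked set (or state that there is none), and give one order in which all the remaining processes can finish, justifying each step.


Deadlocked: T_f, T_a, T_i, T_h and T_e.
Key observation: the cycle T_f -> T_h -> T_f can never break — each member waits on the next; T_i and T_e are caught in further circular waits and T_a waits into the deadlock from upstream.
A valid finishing order for the others: T_g, T_d.
Check, step by step:
  T_g waits on nothing -> runs at once and releases lock-g
  run T_d (all its waits — lock-g — are resolved); releases lock-r


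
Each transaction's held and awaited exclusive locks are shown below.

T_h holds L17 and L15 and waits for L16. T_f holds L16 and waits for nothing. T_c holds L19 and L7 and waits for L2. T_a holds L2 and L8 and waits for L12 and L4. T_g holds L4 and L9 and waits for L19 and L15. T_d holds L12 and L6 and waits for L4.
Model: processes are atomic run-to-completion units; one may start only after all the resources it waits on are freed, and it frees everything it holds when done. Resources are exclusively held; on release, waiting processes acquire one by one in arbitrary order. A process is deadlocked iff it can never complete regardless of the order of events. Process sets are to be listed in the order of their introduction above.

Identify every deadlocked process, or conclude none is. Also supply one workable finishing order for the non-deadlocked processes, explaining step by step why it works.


The deadlocked set is T_c, T_a, T_g and T_d.
Key observation: the cycle T_c -> T_a -> T_g -> T_c can never break — each member waits on the next; T_d is caught in further circular waits.
A valid finishing order for the others: T_f, T_h.
Verifying each step:
  run T_f (it waits on nothing); releases L16
  T_h waits on L16 — all released -> runs and releases L17 and L15


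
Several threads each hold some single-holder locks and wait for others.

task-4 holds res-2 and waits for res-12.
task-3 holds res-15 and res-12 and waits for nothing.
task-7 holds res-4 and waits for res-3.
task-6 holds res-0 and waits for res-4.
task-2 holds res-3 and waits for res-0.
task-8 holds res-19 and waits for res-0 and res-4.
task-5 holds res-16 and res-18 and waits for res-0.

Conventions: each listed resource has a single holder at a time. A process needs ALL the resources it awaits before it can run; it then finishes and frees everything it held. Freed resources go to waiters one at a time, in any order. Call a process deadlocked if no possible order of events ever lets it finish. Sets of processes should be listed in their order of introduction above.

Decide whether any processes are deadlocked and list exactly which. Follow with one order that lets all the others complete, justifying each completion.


The deadlocked set is task-7, task-6, task-2, task-8 and task-5.
Key observation: the cycle task-7 -> task-2 -> task-6 -> task-7 can never break — each member waits on the next; task-8 and task-5 wait into the deadlock from upstream.
One completion order for the rest: task-3, task-4.
Check, step by step:
  run task-3 (it waits on nothing); releases res-15 and res-12
  run task-4 (all its waits — res-12 — are resolved); releases res-2


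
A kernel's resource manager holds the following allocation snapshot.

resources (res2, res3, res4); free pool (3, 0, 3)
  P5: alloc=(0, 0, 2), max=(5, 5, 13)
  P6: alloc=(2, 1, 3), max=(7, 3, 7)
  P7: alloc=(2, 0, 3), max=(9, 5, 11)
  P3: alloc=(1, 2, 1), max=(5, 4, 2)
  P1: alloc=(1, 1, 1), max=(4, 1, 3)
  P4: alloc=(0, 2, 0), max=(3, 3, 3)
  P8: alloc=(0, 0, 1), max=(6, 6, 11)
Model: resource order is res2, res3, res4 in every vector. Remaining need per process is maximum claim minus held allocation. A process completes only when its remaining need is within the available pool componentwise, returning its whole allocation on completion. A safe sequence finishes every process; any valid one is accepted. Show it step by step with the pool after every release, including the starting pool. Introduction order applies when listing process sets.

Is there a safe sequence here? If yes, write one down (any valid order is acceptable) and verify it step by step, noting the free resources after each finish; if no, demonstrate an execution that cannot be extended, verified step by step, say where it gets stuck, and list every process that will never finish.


The state is SAFE; one workable sequence: P1, P4, P3, P6, P7, P8, P5.
Key observation: reading the order forward, P1 is the first process whose need (3, 0, 2) meets the free pool (3, 0, 3) exactly on a resource it requests.
Walking it through:
  pool = (3, 0, 3)
  P1 needs (3, 0, 2) <= (3, 0, 3) -> finishes; pool += (1, 1, 1) = (4, 1, 4)
  P4 needs (3, 1, 3) <= (4, 1, 4) -> finishes; pool += (0, 2, 0) = (4, 3, 4)
  P3 needs (4, 2, 1) <= (4, 3, 4) -> finishes; pool += (1, 2, 1) = (5, 5, 5)
  P6 needs (5, 2, 4) <= (5, 5, 5) -> finishes; pool += (2, 1, 3) = (7, 6, 8)
  P7 needs (7, 5, 8) <= (7, 6, 8) -> finishes; pool += (2, 0, 3) = (9, 6, 11)
  P8 needs (6, 6, 10) <= (9, 6, 11) -> finishes; pool += (0, 0, 1) = (9, 6, 12)
  P5 needs (5, 5, 11) <= (9, 6, 12) -> finishes; pool += (0, 0, 2) = (9, 6, 14)


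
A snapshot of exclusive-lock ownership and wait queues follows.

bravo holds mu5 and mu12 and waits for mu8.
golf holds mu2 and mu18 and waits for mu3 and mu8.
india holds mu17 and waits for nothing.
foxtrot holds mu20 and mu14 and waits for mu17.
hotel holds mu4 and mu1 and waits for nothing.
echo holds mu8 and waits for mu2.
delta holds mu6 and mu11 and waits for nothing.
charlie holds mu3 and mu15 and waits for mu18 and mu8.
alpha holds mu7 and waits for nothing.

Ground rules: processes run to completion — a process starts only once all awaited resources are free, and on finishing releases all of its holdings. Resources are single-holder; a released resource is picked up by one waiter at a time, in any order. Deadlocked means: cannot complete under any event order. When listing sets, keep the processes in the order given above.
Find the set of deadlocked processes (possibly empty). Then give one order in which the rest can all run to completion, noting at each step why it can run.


The deadlocked set is bravo, golf, echo and charlie.
Key observation: the knot is the closed ring of waits echo -> golf -> echo; charlie is caught in further circular waits and bravo waits into the deadlock from upstream.
The rest can finish in the order hotel, india, foxtrot, alpha, delta.
Walking it through:
  hotel: no waits; runs immediately, freeing mu4 and mu1
  india: no waits; runs immediately, freeing mu17
  run foxtrot (all its waits — mu17 — are resolved); releases mu20 and mu14
  alpha: no waits; runs immediately, freeing mu7
  delta: no waits; runs immediately, freeing mu6 and mu11


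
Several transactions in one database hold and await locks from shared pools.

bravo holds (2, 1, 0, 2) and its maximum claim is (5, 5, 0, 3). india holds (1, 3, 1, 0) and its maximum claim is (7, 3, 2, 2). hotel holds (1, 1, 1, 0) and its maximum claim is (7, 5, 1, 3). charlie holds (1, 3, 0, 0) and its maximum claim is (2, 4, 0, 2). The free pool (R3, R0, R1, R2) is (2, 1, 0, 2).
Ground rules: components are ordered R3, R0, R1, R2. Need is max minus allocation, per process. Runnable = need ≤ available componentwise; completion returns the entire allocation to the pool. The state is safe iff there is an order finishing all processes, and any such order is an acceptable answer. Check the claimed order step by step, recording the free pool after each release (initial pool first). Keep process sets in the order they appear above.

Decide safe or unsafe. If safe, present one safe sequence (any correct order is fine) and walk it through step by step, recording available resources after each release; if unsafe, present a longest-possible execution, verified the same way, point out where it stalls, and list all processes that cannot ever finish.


The state is UNSAFE.
Key observation: charlie, bravo can finish, but then (5, 5, 0, 4) is all there is, and the blocked group's R3 demands exceed it.
A maximal execution: charlie, bravo — then nothing else fits. Check, step by step:
  pool = (2, 1, 0, 2)
  run charlie (needs (1, 1, 0, 2), free (2, 1, 0, 2)); after release of (1, 3, 0, 0) the pool is (3, 4, 0, 2)
  run bravo (needs (3, 4, 0, 1), free (3, 4, 0, 2)); after release of (2, 1, 0, 2) the pool is (5, 5, 0, 4)
  india cannot run: need (6, 0, 1, 2) vs free (5, 5, 0, 4) (insufficient R3 and R1)
  hotel cannot run: need (6, 4, 0, 3) vs free (5, 5, 0, 4) (insufficient R3)
Never able to finish: india and hotel.


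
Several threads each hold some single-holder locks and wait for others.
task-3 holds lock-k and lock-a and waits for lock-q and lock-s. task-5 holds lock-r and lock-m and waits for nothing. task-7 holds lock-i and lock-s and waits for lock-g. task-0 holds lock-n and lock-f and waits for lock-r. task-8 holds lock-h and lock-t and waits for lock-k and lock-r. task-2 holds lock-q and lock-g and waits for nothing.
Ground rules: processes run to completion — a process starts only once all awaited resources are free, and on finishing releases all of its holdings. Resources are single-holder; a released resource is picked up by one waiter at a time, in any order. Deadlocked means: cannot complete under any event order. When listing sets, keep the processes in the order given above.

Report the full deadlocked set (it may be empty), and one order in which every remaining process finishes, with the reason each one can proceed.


Nothing here is deadlocked.
Key observation: every chain of waits terminates; starting from the processes that wait on nothing, all the rest unlock in turn.
One completion order for the rest: task-2, task-5, task-7, task-3, task-8, task-0.
Verifying each step:
  run task-2 (it waits on nothing); releases lock-q and lock-g
  run task-5 (it waits on nothing); releases lock-r and lock-m
  task-7 waits on lock-g — all released -> runs and releases lock-i and lock-s
  task-3 waits on lock-q and lock-s — all released -> runs and releases lock-k and lock-a
  task-8 waits on lock-k and lock-r — all released -> runs and releases lock-h and lock-t
  task-0 waits on lock-r — all released -> runs and releases lock-n and lock-f


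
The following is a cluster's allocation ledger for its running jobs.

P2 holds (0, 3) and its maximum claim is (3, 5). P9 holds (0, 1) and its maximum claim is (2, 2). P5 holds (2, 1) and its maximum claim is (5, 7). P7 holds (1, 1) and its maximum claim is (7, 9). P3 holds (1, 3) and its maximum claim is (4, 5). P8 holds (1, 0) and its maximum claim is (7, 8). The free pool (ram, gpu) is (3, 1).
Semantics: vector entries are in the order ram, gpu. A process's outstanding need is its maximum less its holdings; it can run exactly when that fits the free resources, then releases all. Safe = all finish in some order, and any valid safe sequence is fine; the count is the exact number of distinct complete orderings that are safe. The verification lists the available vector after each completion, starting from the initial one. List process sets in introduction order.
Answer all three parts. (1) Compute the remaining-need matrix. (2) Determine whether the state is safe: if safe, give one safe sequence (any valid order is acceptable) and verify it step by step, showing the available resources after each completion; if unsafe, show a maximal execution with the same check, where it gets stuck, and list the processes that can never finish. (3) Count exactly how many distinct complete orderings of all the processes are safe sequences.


(1) Remaining need (order ram, gpu):
  P2: (3, 2)
  P9: (2, 1)
  P5: (3, 6)
  P7: (6, 8)
  P3: (3, 2)
  P8: (6, 8)
(2) SAFE, for example via the order P9, P3, P2, P5, P7, P8.
Key observation: P9 is the earliest step where a requested resource binds exactly: need (2, 1), pool (3, 1) at its turn.
Step-by-step check:
  pool = (3, 1)
  P9 needs (2, 1) <= (3, 1) -> finishes; pool += (0, 1) = (3, 2)
  P3 needs (3, 2) <= (3, 2) -> finishes; pool += (1, 3) = (4, 5)
  P2 needs (3, 2) <= (4, 5) -> finishes; pool += (0, 3) = (4, 8)
  P5 needs (3, 6) <= (4, 8) -> finishes; pool += (2, 1) = (6, 9)
  P7 needs (6, 8) <= (6, 9) -> finishes; pool += (1, 1) = (7, 10)
  P8 needs (6, 8) <= (7, 10) -> finishes; pool += (1, 0) = (8, 10)
(3) Exactly 4 of the possible complete orderings are safe sequences.


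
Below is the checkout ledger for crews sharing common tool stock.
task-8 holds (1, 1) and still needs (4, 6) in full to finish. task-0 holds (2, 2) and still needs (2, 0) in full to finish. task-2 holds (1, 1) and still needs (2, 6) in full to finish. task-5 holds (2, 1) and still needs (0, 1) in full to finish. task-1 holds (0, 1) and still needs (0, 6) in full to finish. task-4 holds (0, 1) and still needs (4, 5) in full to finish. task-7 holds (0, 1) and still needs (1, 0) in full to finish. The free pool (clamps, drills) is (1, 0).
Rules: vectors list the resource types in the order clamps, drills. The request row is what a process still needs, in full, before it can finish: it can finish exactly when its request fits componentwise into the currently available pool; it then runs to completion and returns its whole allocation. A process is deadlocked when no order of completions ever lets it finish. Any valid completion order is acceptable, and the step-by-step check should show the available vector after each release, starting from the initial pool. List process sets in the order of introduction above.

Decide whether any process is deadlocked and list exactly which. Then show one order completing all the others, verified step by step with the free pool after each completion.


Deadlocked set: task-8, task-2, task-1 and task-4.
Key observation: the pool after task-7, task-5, task-0 is (5, 4); every surviving request exceeds it in drills, so progress ends there.
A valid finishing order for the others: task-7, task-5, task-0. Verifying each step:
  pool = (1, 0)
  run task-7 (needs (1, 0), free (1, 0)); after release of (0, 1) the pool is (1, 1)
  run task-5 (needs (0, 1), free (1, 1)); after release of (2, 1) the pool is (3, 2)
  run task-0 (needs (2, 0), free (3, 2)); after release of (2, 2) the pool is (5, 4)
The stuck group stays short no matter what:
  blocked: task-8 wants (4, 6), pool (5, 4) — not enough drills
  blocked: task-2 wants (2, 6), pool (5, 4) — not enough drills
  blocked: task-1 wants (0, 6), pool (5, 4) — not enough drills
  blocked: task-4 wants (4, 5), pool (5, 4) — not enough drills


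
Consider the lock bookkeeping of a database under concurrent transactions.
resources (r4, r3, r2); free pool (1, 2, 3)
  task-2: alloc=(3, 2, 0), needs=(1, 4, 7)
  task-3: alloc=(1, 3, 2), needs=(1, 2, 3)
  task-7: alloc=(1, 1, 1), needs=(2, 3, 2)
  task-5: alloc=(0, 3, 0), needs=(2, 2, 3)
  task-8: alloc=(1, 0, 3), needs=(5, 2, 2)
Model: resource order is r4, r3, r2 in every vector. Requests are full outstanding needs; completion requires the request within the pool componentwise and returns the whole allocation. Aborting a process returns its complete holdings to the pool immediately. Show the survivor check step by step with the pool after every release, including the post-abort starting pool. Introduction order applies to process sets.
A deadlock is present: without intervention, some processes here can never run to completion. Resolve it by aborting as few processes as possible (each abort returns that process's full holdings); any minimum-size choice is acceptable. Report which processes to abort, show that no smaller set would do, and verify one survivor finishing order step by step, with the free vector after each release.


Abort task-2.
Key observation: task-8 had no path to completion before; after the abort of task-2 ((3, 2, 0) returned), step 4 is where it fits.
Why nothing smaller works: aborting no one leaves the state deadlocked as given.
One survivor order: task-3, task-7, task-5, task-8. Walking it through (post-abort pool first):
  pool = (4, 4, 3)
  task-3 needs (1, 2, 3) <= (4, 4, 3) -> finishes; pool += (1, 3, 2) = (5, 7, 5)
  task-7 needs (2, 3, 2) <= (5, 7, 5) -> finishes; pool += (1, 1, 1) = (6, 8, 6)
  task-5 needs (2, 2, 3) <= (6, 8, 6) -> finishes; pool += (0, 3, 0) = (6, 11, 6)
  task-8 needs (5, 2, 2) <= (6, 11, 6) -> finishes; pool += (1, 0, 3) = (7, 11, 9)


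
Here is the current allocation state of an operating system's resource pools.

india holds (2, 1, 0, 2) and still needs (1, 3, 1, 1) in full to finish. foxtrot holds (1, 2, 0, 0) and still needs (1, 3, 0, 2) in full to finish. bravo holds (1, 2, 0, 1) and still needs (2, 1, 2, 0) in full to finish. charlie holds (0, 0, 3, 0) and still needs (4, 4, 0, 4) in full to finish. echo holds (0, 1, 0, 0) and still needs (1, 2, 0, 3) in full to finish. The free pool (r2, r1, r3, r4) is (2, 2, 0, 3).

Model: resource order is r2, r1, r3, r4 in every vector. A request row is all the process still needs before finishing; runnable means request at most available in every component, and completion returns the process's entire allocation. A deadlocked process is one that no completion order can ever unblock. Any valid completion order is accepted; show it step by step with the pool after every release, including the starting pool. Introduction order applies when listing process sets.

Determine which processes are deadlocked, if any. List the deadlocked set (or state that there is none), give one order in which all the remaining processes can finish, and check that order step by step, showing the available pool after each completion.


Deadlocked: india, bravo and charlie.
Key observation: after echo, foxtrot the pool peaks at (3, 5, 0, 3), and each blocked process is short somewhere: india on r3; bravo on r3; charlie on r2, r4.
One completion order for the rest: echo, foxtrot. Step-by-step check:
  pool = (2, 2, 0, 3)
  echo: need (1, 2, 0, 3) fits (2, 2, 0, 3); releases (0, 1, 0, 0), pool now (2, 3, 0, 3)
  foxtrot: need (1, 3, 0, 2) fits (2, 3, 0, 3); releases (1, 2, 0, 0), pool now (3, 5, 0, 3)
None of the blocked processes ever fits:
  india still needs (1, 3, 1, 1) but only (3, 5, 0, 3) is free — short on r3
  bravo still needs (2, 1, 2, 0) but only (3, 5, 0, 3) is free — short on r3
  charlie still needs (4, 4, 0, 4) but only (3, 5, 0, 3) is free — short on r2 and r4


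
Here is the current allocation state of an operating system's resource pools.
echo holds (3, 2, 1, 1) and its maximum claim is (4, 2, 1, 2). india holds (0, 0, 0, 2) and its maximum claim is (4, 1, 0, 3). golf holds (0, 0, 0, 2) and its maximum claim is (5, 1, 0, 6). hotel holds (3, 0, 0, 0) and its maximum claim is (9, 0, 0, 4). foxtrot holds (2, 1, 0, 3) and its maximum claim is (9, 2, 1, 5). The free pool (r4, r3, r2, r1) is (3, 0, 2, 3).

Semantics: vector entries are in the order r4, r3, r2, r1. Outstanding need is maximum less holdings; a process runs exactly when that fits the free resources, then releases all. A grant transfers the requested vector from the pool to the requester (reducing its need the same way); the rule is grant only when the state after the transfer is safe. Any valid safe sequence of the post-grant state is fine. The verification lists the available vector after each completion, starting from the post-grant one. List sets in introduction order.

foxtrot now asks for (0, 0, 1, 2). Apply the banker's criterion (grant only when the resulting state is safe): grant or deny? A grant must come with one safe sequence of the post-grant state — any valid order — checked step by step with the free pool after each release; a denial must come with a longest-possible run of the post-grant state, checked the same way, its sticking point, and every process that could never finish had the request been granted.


GRANT. The post-grant state is safe; one safe sequence: echo, india, golf, hotel, foxtrot.
Key observation: granting shrinks the pool to (3, 0, 1, 1), yet echo still fits and the chain goes through.
Check on the post-grant state, step by step:
  pool = (3, 0, 1, 1)
  run echo (needs (1, 0, 0, 1), free (3, 0, 1, 1)); after release of (3, 2, 1, 1) the pool is (6, 2, 2, 2)
  run india (needs (4, 1, 0, 1), free (6, 2, 2, 2)); after release of (0, 0, 0, 2) the pool is (6, 2, 2, 4)
  run golf (needs (5, 1, 0, 4), free (6, 2, 2, 4)); after release of (0, 0, 0, 2) the pool is (6, 2, 2, 6)
  run hotel (needs (6, 0, 0, 4), free (6, 2, 2, 6)); after release of (3, 0, 0, 0) the pool is (9, 2, 2, 6)
  run foxtrot (needs (7, 1, 0, 0), free (9, 2, 2, 6)); after release of (2, 1, 1, 5) the pool is (11, 3, 3, 11)


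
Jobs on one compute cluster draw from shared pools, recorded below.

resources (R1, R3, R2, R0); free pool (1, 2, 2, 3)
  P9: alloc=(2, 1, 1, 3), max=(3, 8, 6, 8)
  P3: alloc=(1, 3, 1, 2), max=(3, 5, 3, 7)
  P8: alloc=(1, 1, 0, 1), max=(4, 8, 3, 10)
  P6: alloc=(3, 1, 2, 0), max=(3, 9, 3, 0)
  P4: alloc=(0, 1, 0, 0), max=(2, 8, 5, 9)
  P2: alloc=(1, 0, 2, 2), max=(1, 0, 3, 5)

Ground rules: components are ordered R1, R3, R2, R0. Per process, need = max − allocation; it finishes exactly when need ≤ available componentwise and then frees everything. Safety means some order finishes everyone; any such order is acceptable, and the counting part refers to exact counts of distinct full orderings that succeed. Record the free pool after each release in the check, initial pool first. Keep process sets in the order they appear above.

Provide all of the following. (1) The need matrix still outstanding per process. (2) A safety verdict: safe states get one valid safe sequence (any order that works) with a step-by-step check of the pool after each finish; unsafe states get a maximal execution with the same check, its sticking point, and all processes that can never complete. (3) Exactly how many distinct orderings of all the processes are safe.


(1) Remaining need (order R1, R3, R2, R0):
  P9: (1, 7, 5, 5)
  P3: (2, 2, 2, 5)
  P8: (3, 7, 3, 9)
  P6: (0, 8, 1, 0)
  P4: (2, 7, 5, 9)
  P2: (0, 0, 1, 3)
(2) The state is UNSAFE.
Key observation: no order helps: past P2, P3, the free pool tops out at (3, 5, 5, 7), below what each blocked process needs in R3.
The run P2, P3 cannot be extended any further. Check, step by step:
  pool = (1, 2, 2, 3)
  P2 needs (0, 0, 1, 3) <= (1, 2, 2, 3) -> finishes; pool += (1, 0, 2, 2) = (2, 2, 4, 5)
  P3 needs (2, 2, 2, 5) <= (2, 2, 4, 5) -> finishes; pool += (1, 3, 1, 2) = (3, 5, 5, 7)
  blocked: P9 wants (1, 7, 5, 5), pool (3, 5, 5, 7) — not enough R3
  blocked: P8 wants (3, 7, 3, 9), pool (3, 5, 5, 7) — not enough R3 and R0
  blocked: P6 wants (0, 8, 1, 0), pool (3, 5, 5, 7) — not enough R3
  blocked: P4 wants (2, 7, 5, 9), pool (3, 5, 5, 7) — not enough R3 and R0
Never able to finish: P9, P8, P6 and P4.
(3) Exactly 0 of the possible complete orderings are safe sequences.


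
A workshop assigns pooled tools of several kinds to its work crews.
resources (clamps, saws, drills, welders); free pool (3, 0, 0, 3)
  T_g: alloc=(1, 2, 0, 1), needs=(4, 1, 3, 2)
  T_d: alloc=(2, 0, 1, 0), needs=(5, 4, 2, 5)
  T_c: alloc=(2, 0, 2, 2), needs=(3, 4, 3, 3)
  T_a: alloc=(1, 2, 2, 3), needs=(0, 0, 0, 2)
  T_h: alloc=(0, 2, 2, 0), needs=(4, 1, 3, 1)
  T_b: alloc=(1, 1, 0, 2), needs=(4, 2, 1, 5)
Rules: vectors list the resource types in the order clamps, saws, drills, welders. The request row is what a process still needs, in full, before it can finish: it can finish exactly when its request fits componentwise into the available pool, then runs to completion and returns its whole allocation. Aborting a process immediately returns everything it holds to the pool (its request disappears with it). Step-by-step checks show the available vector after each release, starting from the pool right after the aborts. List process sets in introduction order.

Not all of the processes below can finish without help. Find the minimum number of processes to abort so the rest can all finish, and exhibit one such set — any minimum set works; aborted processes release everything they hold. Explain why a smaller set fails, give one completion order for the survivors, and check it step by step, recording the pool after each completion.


Minimum abort set: T_d.
Key observation: T_g was stuck for good until T_d gave back (2, 0, 1, 0); in the order shown it finishes at step 3.
Minimality: the empty abort set fails — the state is deadlocked as it stands.
The survivors complete as T_a, T_b, T_g, T_h, T_c. Step-by-step check (starting from the post-abort pool):
  pool = (5, 0, 1, 3)
  T_a needs (0, 0, 0, 2) <= (5, 0, 1, 3) -> finishes; pool += (1, 2, 2, 3) = (6, 2, 3, 6)
  T_b needs (4, 2, 1, 5) <= (6, 2, 3, 6) -> finishes; pool += (1, 1, 0, 2) = (7, 3, 3, 8)
  T_g needs (4, 1, 3, 2) <= (7, 3, 3, 8) -> finishes; pool += (1, 2, 0, 1) = (8, 5, 3, 9)
  T_h needs (4, 1, 3, 1) <= (8, 5, 3, 9) -> finishes; pool += (0, 2, 2, 0) = (8, 7, 5, 9)
  T_c needs (3, 4, 3, 3) <= (8, 7, 5, 9) -> finishes; pool += (2, 0, 2, 2) = (10, 7, 7, 11)


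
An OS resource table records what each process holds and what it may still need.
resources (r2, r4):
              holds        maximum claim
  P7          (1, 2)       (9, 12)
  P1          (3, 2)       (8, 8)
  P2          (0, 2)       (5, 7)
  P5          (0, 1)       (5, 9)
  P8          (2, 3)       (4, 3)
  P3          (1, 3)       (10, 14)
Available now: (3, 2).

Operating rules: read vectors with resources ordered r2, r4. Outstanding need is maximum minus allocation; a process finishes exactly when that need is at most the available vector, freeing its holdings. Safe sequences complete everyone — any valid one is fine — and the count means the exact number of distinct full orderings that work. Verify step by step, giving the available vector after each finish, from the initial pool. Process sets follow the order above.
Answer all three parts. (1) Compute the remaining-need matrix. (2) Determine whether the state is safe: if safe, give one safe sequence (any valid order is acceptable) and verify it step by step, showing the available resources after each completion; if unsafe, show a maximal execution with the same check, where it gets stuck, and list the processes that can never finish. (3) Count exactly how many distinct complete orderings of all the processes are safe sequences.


(1) Outstanding need per process (order r2, r4):
  P7: (8, 10)
  P1: (5, 6)
  P2: (5, 5)
  P5: (5, 8)
  P8: (2, 0)
  P3: (9, 11)
(2) SAFE. One safe sequence: P8, P2, P1, P5, P7, P3.
Key observation: P2 marks the first exact bind of the order: its need (5, 5) fits the free (5, 5) with zero slack on a requested resource.
Check, step by step:
  pool = (3, 2)
  P8 needs (2, 0) <= (3, 2) -> finishes; pool += (2, 3) = (5, 5)
  P2 needs (5, 5) <= (5, 5) -> finishes; pool += (0, 2) = (5, 7)
  P1 needs (5, 6) <= (5, 7) -> finishes; pool += (3, 2) = (8, 9)
  P5 needs (5, 8) <= (8, 9) -> finishes; pool += (0, 1) = (8, 10)
  P7 needs (8, 10) <= (8, 10) -> finishes; pool += (1, 2) = (9, 12)
  P3 needs (9, 11) <= (9, 12) -> finishes; pool += (1, 3) = (10, 15)
(3) The exact count: 1 of the possible complete orderings is a safe sequence.


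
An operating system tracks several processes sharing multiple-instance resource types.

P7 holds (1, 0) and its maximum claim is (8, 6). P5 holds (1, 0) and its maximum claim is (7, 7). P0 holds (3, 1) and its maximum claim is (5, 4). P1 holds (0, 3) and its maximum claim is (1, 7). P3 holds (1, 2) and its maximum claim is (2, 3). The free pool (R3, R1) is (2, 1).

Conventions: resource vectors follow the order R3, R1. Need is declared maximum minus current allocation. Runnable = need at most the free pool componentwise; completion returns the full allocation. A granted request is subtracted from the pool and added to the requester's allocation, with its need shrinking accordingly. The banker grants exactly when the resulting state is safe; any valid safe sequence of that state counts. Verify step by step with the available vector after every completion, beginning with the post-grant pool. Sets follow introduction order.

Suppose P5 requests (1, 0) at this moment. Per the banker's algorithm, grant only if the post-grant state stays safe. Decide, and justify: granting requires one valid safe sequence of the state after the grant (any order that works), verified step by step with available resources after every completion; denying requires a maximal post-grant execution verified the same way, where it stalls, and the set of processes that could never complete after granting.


GRANT. The post-grant state is safe; one safe sequence: P3, P0, P1, P5, P7.
Key observation: granting shrinks the pool to (1, 1), yet P3 still fits and the chain goes through.
Step-by-step check of the post-grant state:
  pool = (1, 1)
  run P3 (needs (1, 1), free (1, 1)); after release of (1, 2) the pool is (2, 3)
  run P0 (needs (2, 3), free (2, 3)); after release of (3, 1) the pool is (5, 4)
  run P1 (needs (1, 4), free (5, 4)); after release of (0, 3) the pool is (5, 7)
  run P5 (needs (5, 7), free (5, 7)); after release of (2, 0) the pool is (7, 7)
  run P7 (needs (7, 6), free (7, 7)); after release of (1, 0) the pool is (8, 7)


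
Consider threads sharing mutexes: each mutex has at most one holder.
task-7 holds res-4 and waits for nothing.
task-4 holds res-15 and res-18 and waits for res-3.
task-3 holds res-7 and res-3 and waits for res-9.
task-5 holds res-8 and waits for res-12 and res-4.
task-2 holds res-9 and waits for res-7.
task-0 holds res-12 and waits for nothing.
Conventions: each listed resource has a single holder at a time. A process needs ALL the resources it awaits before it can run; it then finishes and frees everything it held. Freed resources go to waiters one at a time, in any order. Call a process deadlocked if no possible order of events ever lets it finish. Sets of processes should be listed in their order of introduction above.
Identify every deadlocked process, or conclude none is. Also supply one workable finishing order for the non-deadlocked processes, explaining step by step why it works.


The deadlocked set is task-4, task-3 and task-2.
Key observation: nobody on the ring task-3 -> task-2 -> task-3 can start until another member finishes, which never happens; task-4 waits into the deadlock from upstream.
A valid finishing order for the others: task-7, task-0, task-5.
Walking it through:
  task-7: no waits; runs immediately, freeing res-4
  task-0: no waits; runs immediately, freeing res-12
  task-5 waits on res-12 and res-4 — all released -> runs and releases res-8


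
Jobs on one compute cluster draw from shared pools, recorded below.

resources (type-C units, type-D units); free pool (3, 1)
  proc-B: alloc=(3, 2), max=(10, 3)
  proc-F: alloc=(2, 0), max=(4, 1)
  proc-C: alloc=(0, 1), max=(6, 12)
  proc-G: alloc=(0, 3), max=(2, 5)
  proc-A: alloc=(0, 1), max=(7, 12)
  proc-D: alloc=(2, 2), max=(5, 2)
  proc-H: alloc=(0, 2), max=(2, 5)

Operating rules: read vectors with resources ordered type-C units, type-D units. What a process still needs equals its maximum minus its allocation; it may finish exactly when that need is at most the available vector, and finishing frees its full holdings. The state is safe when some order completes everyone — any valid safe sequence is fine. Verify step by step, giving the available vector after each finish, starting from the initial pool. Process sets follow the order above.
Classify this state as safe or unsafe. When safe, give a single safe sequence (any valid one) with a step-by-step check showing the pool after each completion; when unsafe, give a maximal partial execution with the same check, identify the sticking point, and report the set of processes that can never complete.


UNSAFE.
Key observation: no order helps: past proc-F, proc-D, proc-B, proc-H, proc-G, the free pool tops out at (10, 10), below what each blocked process needs in type-D units.
The run proc-F, proc-D, proc-B, proc-H, proc-G cannot be extended any further. Verifying each step:
  pool = (3, 1)
  proc-F: need (2, 1) fits (3, 1); releases (2, 0), pool now (5, 1)
  proc-D: need (3, 0) fits (5, 1); releases (2, 2), pool now (7, 3)
  proc-B: need (7, 1) fits (7, 3); releases (3, 2), pool now (10, 5)
  proc-H: need (2, 3) fits (10, 5); releases (0, 2), pool now (10, 7)
  proc-G: need (2, 2) fits (10, 7); releases (0, 3), pool now (10, 10)
  proc-C cannot run: need (6, 11) vs free (10, 10) (insufficient type-D units)
  proc-A cannot run: need (7, 11) vs free (10, 10) (insufficient type-D units)
Never able to finish: proc-C and proc-A.


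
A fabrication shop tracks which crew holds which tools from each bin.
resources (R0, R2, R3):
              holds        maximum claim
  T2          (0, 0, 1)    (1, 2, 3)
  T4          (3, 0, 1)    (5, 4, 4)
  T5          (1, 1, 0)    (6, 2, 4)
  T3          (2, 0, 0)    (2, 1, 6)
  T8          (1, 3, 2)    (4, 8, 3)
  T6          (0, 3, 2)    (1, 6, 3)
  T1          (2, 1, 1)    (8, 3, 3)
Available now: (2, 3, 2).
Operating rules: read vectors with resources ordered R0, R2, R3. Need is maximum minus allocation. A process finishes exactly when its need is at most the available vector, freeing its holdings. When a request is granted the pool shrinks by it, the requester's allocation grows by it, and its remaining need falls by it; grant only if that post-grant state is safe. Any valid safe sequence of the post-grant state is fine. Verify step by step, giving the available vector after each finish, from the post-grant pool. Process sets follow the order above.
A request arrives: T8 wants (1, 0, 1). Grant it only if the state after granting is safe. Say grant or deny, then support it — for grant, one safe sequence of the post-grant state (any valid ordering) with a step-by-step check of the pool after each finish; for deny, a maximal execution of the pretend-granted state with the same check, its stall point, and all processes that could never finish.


DENY. Granting would leave the state unsafe.
Key observation: after T6, T2 the pool peaks at (1, 6, 4), and each blocked process is short somewhere: T4 on R0; T5 on R0; T3 on R3; T8 on R0; T1 on R0.
After a pretend grant, a maximal execution: T6, T2 — then nothing else fits. Check, step by step:
  pool = (1, 3, 1)
  run T6 (needs (1, 3, 1), free (1, 3, 1)); after release of (0, 3, 2) the pool is (1, 6, 3)
  run T2 (needs (1, 2, 2), free (1, 6, 3)); after release of (0, 0, 1) the pool is (1, 6, 4)
  blocked: T4 wants (2, 4, 3), pool (1, 6, 4) — not enough R0
  blocked: T5 wants (5, 1, 4), pool (1, 6, 4) — not enough R0
  blocked: T3 wants (0, 1, 6), pool (1, 6, 4) — not enough R3
  blocked: T8 wants (2, 5, 0), pool (1, 6, 4) — not enough R0
  blocked: T1 wants (6, 2, 2), pool (1, 6, 4) — not enough R0
Had the request been granted, T4, T5, T3, T8 and T1 could never finish.


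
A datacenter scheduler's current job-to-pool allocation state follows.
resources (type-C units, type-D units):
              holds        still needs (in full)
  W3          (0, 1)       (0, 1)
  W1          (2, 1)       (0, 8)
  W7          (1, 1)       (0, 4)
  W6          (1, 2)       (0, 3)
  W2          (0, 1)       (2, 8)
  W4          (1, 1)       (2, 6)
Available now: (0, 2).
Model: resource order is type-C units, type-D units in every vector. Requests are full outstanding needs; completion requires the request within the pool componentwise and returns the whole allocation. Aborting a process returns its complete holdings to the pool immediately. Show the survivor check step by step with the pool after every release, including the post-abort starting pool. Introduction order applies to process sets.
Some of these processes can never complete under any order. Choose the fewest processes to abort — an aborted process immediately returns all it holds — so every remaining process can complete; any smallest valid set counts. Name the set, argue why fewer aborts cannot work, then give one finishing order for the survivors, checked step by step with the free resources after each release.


The answer: abort W2.
Key observation: aborting W2 returns (0, 1), and W1 — hopeless before — runs at step 5 with the returned capacity in the pool.
Minimality: the empty abort set fails — the state is deadlocked as it stands.
The survivors complete as W6, W3, W7, W4, W1. Walking it through (starting from the post-abort pool):
  pool = (0, 3)
  W6 needs (0, 3) <= (0, 3) -> finishes; pool += (1, 2) = (1, 5)
  W3 needs (0, 1) <= (1, 5) -> finishes; pool += (0, 1) = (1, 6)
  W7 needs (0, 4) <= (1, 6) -> finishes; pool += (1, 1) = (2, 7)
  W4 needs (2, 6) <= (2, 7) -> finishes; pool += (1, 1) = (3, 8)
  W1 needs (0, 8) <= (3, 8) -> finishes; pool += (2, 1) = (5, 9)


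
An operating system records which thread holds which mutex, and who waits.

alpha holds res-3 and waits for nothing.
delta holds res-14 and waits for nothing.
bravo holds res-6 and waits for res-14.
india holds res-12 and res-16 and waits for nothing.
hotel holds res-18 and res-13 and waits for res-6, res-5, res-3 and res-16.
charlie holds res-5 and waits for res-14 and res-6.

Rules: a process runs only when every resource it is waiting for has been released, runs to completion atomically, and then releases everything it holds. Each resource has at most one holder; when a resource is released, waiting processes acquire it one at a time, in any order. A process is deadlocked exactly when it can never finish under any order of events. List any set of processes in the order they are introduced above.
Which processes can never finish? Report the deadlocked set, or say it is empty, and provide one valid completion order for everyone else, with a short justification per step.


Nothing here is deadlocked.
Key observation: the wait graph is acyclic; completion cascades from the unblocked processes through everyone else.
The rest can finish in the order india, delta, bravo, charlie, alpha, hotel.
Step-by-step check:
  run india (it waits on nothing); releases res-12 and res-16
  run delta (it waits on nothing); releases res-14
  bravo: everything it awaited (res-14) is free; runs, freeing res-6
  charlie: everything it awaited (res-14 and res-6) is free; runs, freeing res-5
  run alpha (it waits on nothing); releases res-3
  hotel: everything it awaited (res-6, res-5, res-3 and res-16) is free; runs, freeing res-18 and res-13
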